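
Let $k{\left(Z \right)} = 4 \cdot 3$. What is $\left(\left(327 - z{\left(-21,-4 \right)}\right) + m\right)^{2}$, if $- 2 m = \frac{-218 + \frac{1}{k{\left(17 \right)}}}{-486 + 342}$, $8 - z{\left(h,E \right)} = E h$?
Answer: $\frac{1932525363409}{11943936} \approx 1.618 \cdot 10^{5}$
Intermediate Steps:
$k{\left(Z \right)} = 12$
$z{\left(h,E \right)} = 8 - E h$
$m = - \frac{2615}{3456}$ ($m = - \frac{\left(-218 + \frac{1}{12}\right) \frac{1}{-486 + 342}}{2} = - \frac{\left(-218 + \frac{1}{12}\right) \frac{1}{-144}}{2} = - \frac{\left(- \frac{2615}{12}\right) \left(- \frac{1}{144}\right)}{2} = \left(- \frac{1}{2}\right) \frac{2615}{1728} = - \frac{2615}{3456} \approx -0.75665$)
$\left(\left(327 - z{\left(-21,-4 \right)}\right) + m\right)^{2} = \left(\left(327 - \left(8 - \left(-4\right) \left(-21\right)\right)\right) - \frac{2615}{3456}\right)^{2} = \left(\left(327 - \left(8 - 84\right)\right) - \frac{2615}{3456}\right)^{2} = \left(\left(327 - -76\right) - \frac{2615}{3456}\right)^{2} = \left(\left(327 + 76\right) - \frac{2615}{3456}\right)^{2} = \left(403 - \frac{2615}{3456}\right)^{2} = \left(\frac{1390153}{3456}\right)^{2} = \frac{1932525363409}{11943936}$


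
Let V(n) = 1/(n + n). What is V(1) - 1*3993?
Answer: -7985/2 ≈ -3992.5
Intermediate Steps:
V(n) = 1/(2*n)
V(1) - 1*3993 = (½)/1 - 1*3993 = (½)*1 - 3993 = ½ - 3993 = -7985/2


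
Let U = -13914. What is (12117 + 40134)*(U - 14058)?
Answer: -1461564972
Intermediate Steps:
(12117 + 40134)*(U - 14058) = (12117 + 40134)*(-13914 - 14058) = 52251*(-27972) = -1461564972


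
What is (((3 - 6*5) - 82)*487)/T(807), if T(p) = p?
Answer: -53083/807 ≈ -65.778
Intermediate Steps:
(((3 - 6*5) - 82)*487)/T(807) = (((3 - 6*5) - 82)*487)/807 = (((3 - 30) - 82)*487)*(1/807) = ((-27 - 82)*487)*(1/807) = -109*487*(1/807) = -53083*1/807 = -53083/807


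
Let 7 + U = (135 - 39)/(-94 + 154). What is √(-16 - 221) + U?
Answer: -27/5 + I*√237 ≈ -5.4 + 15.395*I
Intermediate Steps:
U = -27/5 (U = -7 + (135 - 39)/(-94 + 154) = -7 + 96/60 = -7 + 96*(1/60) = -7 + 8/5 = -27/5 ≈ -5.4000)
√(-16 - 221) + U = √(-16 - 221) - 27/5 = √(-237) - 27/5 = I*√237 - 27/5 = -27/5 + I*√237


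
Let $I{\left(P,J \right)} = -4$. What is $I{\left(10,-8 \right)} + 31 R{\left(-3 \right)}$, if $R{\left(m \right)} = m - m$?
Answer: $-4$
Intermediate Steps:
$R{\left(m \right)} = 0$
$I{\left(10,-8 \right)} + 31 R{\left(-3 \right)} = -4 + 31 \cdot 0 = -4 + 0 = -4$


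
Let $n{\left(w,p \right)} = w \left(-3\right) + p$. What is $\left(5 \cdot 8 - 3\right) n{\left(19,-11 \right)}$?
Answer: $-2516$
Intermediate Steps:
$n{\left(w,p \right)} = p - 3 w$ ($n{\left(w,p \right)} = - 3 w + p = p - 3 w$)
$\left(5 \cdot 8 - 3\right) n{\left(19,-11 \right)} = \left(5 \cdot 8 - 3\right) \left(-11 - 57\right) = \left(40 - 3\right) \left(-11 - 57\right) = 37 \left(-68\right) = -2516$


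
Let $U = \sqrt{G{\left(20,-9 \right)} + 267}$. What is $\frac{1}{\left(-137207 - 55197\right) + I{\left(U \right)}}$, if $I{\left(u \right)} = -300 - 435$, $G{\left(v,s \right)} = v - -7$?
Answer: $- \frac{1}{193139} \approx -5.1776 \cdot 10^{-6}$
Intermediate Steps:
$G{\left(v,s \right)} = 7 + v$ ($G{\left(v,s \right)} = v + 7 = 7 + v$)
$U = 7 \sqrt{6}$ ($U = \sqrt{\left(7 + 20\right) + 267} = \sqrt{27 + 267} = \sqrt{294} = 7 \sqrt{6} \approx 17.146$)
$I{\left(u \right)} = -735$ ($I{\left(u \right)} = -300 - 435 = -735$)
$\frac{1}{\left(-137207 - 55197\right) + I{\left(U \right)}} = \frac{1}{\left(-137207 - 55197\right) - 735} = \frac{1}{-192404 - 735} = \frac{1}{-193139} = - \frac{1}{193139}$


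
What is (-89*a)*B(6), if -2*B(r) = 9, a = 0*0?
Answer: 0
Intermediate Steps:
a = 0
B(r) = -9/2 (B(r) = -1/2*9 = -9/2)
(-89*a)*B(6) = -89*0*(-9/2) = 0*(-9/2) = 0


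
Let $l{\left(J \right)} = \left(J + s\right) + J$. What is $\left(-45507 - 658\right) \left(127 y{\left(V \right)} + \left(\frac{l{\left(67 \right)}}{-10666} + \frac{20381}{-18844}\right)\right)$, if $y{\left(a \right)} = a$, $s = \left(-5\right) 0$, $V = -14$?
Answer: $\frac{1179121084603815}{14356436} \approx 8.2132 \cdot 10^{7}$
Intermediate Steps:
$s = 0$
$l{\left(J \right)} = 2 J$ ($l{\left(J \right)} = \left(J + 0\right) + J = J + J = 2 J$)
$\left(-45507 - 658\right) \left(127 y{\left(V \right)} + \left(\frac{l{\left(67 \right)}}{-10666} + \frac{20381}{-18844}\right)\right) = \left(-45507 - 658\right) \left(127 \left(-14\right) + \left(\frac{2 \cdot 67}{-10666} + \frac{20381}{-18844}\right)\right) = - 46165 \left(-1778 + \left(134 \left(- \frac{1}{10666}\right) + 20381 \left(- \frac{1}{18844}\right)\right)\right) = - 46165 \left(-1778 - \frac{109954421}{100495052}\right) = \left(-46165\right) \left(- \frac{178790156877}{100495052}\right) = \frac{1179121084603815}{14356436}$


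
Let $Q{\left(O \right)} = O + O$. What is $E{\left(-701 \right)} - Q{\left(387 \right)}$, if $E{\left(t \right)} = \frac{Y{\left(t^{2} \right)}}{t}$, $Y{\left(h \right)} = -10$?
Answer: $- \frac{542564}{701} \approx -773.99$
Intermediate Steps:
$Q{\left(O \right)} = 2 O$
$E{\left(t \right)} = - \frac{10}{t}$
$E{\left(-701 \right)} - Q{\left(387 \right)} = - \frac{10}{-701} - 2 \cdot 387 = \left(-10\right) \left(- \frac{1}{701}\right) - 774 = \frac{10}{701} - 774 = - \frac{542564}{701}$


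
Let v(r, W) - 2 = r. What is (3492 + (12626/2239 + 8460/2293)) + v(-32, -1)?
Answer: 17821894832/5134027 ≈ 3471.3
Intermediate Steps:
v(r, W) = 2 + r
(3492 + (12626/2239 + 8460/2293)) + v(-32, -1) = (3492 + (12626/2239 + 8460/2293)) + (2 - 32) = (3492 + (12626*(1/2239) + 8460*(1/2293))) - 30 = (3492 + (12626/2239 + 8460/2293)) - 30 = (3492 + 47893358/5134027) - 30 = 17975915642/5134027 - 30 = 17821894832/5134027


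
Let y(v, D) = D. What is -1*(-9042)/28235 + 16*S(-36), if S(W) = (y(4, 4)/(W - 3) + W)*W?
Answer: 7633054506/367055 ≈ 20795.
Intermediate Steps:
S(W) = W*(W + 4/(-3 + W)) (S(W) = (4/(W - 3) + W)*W = (4/(-3 + W) + W)*W = (W + 4/(-3 + W))*W = W*(W + 4/(-3 + W)))
-1*(-9042)/28235 + 16*S(-36) = -1*(-9042)/28235 + 16*(-36*(4 + (-36)² - 3*(-36))/(-3 - 36)) = 9042*(1/28235) + 16*(-36*(4 + 1296 + 108)/(-39)) = 9042/28235 + 16*(-36*(-1/39)*1408) = 9042/28235 + 16*(16896/13) = 9042/28235 + 270336/13 = 7633054506/367055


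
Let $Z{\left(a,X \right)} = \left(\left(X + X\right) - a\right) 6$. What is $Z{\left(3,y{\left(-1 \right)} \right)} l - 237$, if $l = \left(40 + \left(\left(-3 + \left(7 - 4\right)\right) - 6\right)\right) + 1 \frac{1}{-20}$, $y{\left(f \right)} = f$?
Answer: $- \frac{2511}{2} \approx -1255.5$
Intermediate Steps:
$Z{\left(a,X \right)} = - 6 a + 12 X$ ($Z{\left(a,X \right)} = \left(2 X - a\right) 6 = \left(- a + 2 X\right) 6 = - 6 a + 12 X$)
$l = \frac{679}{20}$ ($l = \left(40 + \left(\left(-3 + \left(7 - 4\right)\right) - 6\right)\right) + 1 \left(- \frac{1}{20}\right) = \left(40 + \left(\left(-3 + 3\right) - 6\right)\right) - \frac{1}{20} = \left(40 + \left(0 - 6\right)\right) - \frac{1}{20} = \left(40 - 6\right) - \frac{1}{20} = 34 - \frac{1}{20} = \frac{679}{20} \approx 33.95$)
$Z{\left(3,y{\left(-1 \right)} \right)} l - 237 = \left(\left(-6\right) 3 + 12 \left(-1\right)\right) \frac{679}{20} - 237 = \left(-18 - 12\right) \frac{679}{20} - 237 = \left(-30\right) \frac{679}{20} - 237 = - \frac{2037}{2} - 237 = - \frac{2511}{2}$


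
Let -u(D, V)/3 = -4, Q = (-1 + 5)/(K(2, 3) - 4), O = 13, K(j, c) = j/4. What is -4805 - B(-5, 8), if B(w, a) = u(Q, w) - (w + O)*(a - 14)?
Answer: -4865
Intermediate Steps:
K(j, c) = j/4 (K(j, c) = j*(¼) = j/4)
Q = -8/7 (Q = (-1 + 5)/((¼)*2 - 4) = 4/(½ - 4) = 4/(-7/2) = 4*(-2/7) = -8/7 ≈ -1.1429)
u(D, V) = 12 (u(D, V) = -3*(-4) = 12)
B(w, a) = 12 - (-14 + a)*(13 + w) (B(w, a) = 12 - (w + 13)*(a - 14) = 12 - (13 + w)*(-14 + a) = 12 - (-14 + a)*(13 + w))
-4805 - B(-5, 8) = -4805 - (194 - 13*8 + 14*(-5) - 1*8*(-5)) = -4805 - (194 - 104 - 70 + 40) = -4805 - 1*60 = -4805 - 60 = -4865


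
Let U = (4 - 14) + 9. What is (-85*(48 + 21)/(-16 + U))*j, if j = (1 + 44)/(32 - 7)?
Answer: 621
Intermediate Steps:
U = -1 (U = -10 + 9 = -1)
j = 9/5 (j = 45/25 = 45*(1/25) = 9/5 ≈ 1.8000)
(-85*(48 + 21)/(-16 + U))*j = -85*(48 + 21)/(-16 - 1)*(9/5) = -5865/(-17)*(9/5) = -5865*(-1)/17*(9/5) = -85*(-69/17)*(9/5) = 345*(9/5) = 621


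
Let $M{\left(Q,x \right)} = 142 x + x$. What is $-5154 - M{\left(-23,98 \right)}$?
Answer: $-19168$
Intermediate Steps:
$M{\left(Q,x \right)} = 143 x$
$-5154 - M{\left(-23,98 \right)} = -5154 - 143 \cdot 98 = -5154 - 14014 = -19168$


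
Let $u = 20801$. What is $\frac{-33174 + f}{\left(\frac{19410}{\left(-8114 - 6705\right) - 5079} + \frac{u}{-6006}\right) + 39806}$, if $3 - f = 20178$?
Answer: $- \frac{289799983746}{216208209635} \approx -1.3404$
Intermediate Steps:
$f = -20175$ ($f = 3 - 20178 = -20175$)
$\frac{-33174 + f}{\left(\frac{19410}{\left(-8114 - 6705\right) - 5079} + \frac{u}{-6006}\right) + 39806} = \frac{-33174 - 20175}{\left(\frac{19410}{\left(-8114 - 6705\right) - 5079} + \frac{20801}{-6006}\right) + 39806} = - \frac{53349}{\left(\frac{19410}{-14819 - 5079} + 20801 \left(- \frac{1}{6006}\right)\right) + 39806} = - \frac{53349}{\left(\frac{19410}{-19898} - \frac{1891}{546}\right) + 39806} = - \frac{53349}{\left(19410 \left(- \frac{1}{19898}\right) - \frac{1891}{546}\right) + 39806} = - \frac{53349}{\left(- \frac{9705}{9949} - \frac{1891}{546}\right) + 39806} = - \frac{53349}{- \frac{24112489}{5432154} + 39806} = - \frac{53349}{\frac{216208209635}{5432154}} = \left(-53349\right) \frac{5432154}{216208209635} = - \frac{289799983746}{216208209635}$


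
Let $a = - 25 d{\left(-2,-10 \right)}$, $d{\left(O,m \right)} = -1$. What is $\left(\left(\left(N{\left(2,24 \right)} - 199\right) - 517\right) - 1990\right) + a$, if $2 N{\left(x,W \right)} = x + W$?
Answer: $-2668$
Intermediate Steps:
$N{\left(x,W \right)} = \frac{W}{2} + \frac{x}{2}$ ($N{\left(x,W \right)} = \frac{x + W}{2} = \frac{W + x}{2} = \frac{W}{2} + \frac{x}{2}$)
$a = 25$ ($a = \left(-25\right) \left(-1\right) = 25$)
$\left(\left(\left(N{\left(2,24 \right)} - 199\right) - 517\right) - 1990\right) + a = \left(\left(\left(\left(\frac{1}{2} \cdot 24 + \frac{1}{2} \cdot 2\right) - 199\right) - 517\right) - 1990\right) + 25 = \left(\left(\left(\left(12 + 1\right) - 199\right) - 517\right) - 1990\right) + 25 = \left(\left(\left(13 - 199\right) - 517\right) - 1990\right) + 25 = \left(\left(-186 - 517\right) - 1990\right) + 25 = \left(-703 - 1990\right) + 25 = -2693 + 25 = -2668$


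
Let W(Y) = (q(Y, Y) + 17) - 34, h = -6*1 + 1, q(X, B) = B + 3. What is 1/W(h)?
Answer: -1/19 ≈ -0.052632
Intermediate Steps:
q(X, B) = 3 + B
h = -5 (h = -6 + 1 = -5)
W(Y) = -14 + Y (W(Y) = ((3 + Y) + 17) - 34 = (20 + Y) - 34 = -14 + Y)
1/W(h) = 1/(-14 - 5) = 1/(-19) = -1/19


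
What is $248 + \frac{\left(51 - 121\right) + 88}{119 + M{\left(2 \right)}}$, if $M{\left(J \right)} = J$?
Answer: $\frac{30026}{121} \approx 248.15$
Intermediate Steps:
$248 + \frac{\left(51 - 121\right) + 88}{119 + M{\left(2 \right)}} = 248 + \frac{\left(51 - 121\right) + 88}{119 + 2} = 248 + \frac{\left(51 - 121\right) + 88}{121} = 248 + \left(-70 + 88\right) \frac{1}{121} = 248 + 18 \cdot \frac{1}{121} = 248 + \frac{18}{121} = \frac{30026}{121}$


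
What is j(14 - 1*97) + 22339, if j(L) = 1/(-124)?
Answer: 2770035/124 ≈ 22339.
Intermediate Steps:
j(L) = -1/124
j(14 - 1*97) + 22339 = -1/124 + 22339 = 2770035/124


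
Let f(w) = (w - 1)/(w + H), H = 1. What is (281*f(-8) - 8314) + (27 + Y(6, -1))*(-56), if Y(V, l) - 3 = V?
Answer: -69781/7 ≈ -9968.7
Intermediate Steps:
Y(V, l) = 3 + V
f(w) = (-1 + w)/(1 + w) (f(w) = (w - 1)/(w + 1) = (-1 + w)/(1 + w))
(281*f(-8) - 8314) + (27 + Y(6, -1))*(-56) = (281*((-1 - 8)/(1 - 8)) - 8314) + (27 + (3 + 6))*(-56) = (281*(-9/(-7)) - 8314) + (27 + 9)*(-56) = (281*(-1/7*(-9)) - 8314) + 36*(-56) = (281*(9/7) - 8314) - 2016 = (2529/7 - 8314) - 2016 = -55669/7 - 2016 = -69781/7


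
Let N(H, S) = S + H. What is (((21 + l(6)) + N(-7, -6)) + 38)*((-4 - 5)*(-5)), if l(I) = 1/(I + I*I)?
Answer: 28995/14 ≈ 2071.1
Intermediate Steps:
N(H, S) = H + S
l(I) = 1/(I + I**2)
(((21 + l(6)) + N(-7, -6)) + 38)*((-4 - 5)*(-5)) = (((21 + 1/(6*(1 + 6))) + (-7 - 6)) + 38)*((-4 - 5)*(-5)) = (((21 + (1/6)/7) - 13) + 38)*(-9*(-5)) = (((21 + (1/6)*(1/7)) - 13) + 38)*45 = (((21 + 1/42) - 13) + 38)*45 = ((883/42 - 13) + 38)*45 = (337/42 + 38)*45 = (1933/42)*45 = 28995/14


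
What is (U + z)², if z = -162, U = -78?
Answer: 57600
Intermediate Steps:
(U + z)² = (-78 - 162)² = (-240)² = 57600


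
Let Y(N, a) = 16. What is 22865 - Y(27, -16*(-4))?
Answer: 22849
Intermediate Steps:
22865 - Y(27, -16*(-4)) = 22865 - 1*16 = 22865 - 16 = 22849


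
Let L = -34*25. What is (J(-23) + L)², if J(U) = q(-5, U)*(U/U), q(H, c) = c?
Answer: 762129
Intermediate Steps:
L = -850
J(U) = U (J(U) = U*(U/U) = U*1 = U)
(J(-23) + L)² = (-23 - 850)² = (-873)² = 762129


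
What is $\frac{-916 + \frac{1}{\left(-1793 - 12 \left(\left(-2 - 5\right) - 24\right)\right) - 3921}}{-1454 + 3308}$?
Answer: $- \frac{543697}{1100452} \approx -0.49407$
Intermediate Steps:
$\frac{-916 + \frac{1}{\left(-1793 - 12 \left(\left(-2 - 5\right) - 24\right)\right) - 3921}}{-1454 + 3308} = \frac{-916 + \frac{1}{\left(-1793 - 12 \left(-7 - 24\right)\right) - 3921}}{1854} = \left(-916 + \frac{1}{\left(-1793 - 12 \left(-31\right)\right) - 3921}\right) \frac{1}{1854} = \left(-916 + \frac{1}{\left(-1793 - -372\right) - 3921}\right) \frac{1}{1854} = \left(-916 + \frac{1}{\left(-1793 + 372\right) - 3921}\right) \frac{1}{1854} = \left(-916 + \frac{1}{-1421 - 3921}\right) \frac{1}{1854} = \left(-916 + \frac{1}{-5342}\right) \frac{1}{1854} = \left(-916 - \frac{1}{5342}\right) \frac{1}{1854} = \left(- \frac{4893273}{5342}\right) \frac{1}{1854} = - \frac{543697}{1100452}$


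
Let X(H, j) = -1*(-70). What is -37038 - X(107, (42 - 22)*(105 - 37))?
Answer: -37108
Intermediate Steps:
X(H, j) = 70
-37038 - X(107, (42 - 22)*(105 - 37)) = -37038 - 1*70 = -37038 - 70 = -37108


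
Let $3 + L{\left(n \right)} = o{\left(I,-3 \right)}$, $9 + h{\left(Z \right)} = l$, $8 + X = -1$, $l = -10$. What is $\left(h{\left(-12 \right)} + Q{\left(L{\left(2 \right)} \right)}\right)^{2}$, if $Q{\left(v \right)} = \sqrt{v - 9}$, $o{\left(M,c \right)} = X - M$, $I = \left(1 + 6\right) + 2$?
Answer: $\left(19 - i \sqrt{30}\right)^{2} \approx 331.0 - 208.13 i$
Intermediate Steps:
$I = 9$ ($I = 7 + 2 = 9$)
$X = -9$ ($X = -8 - 1 = -9$)
$h{\left(Z \right)} = -19$ ($h{\left(Z \right)} = -9 - 10 = -19$)
$o{\left(M,c \right)} = -9 - M$
$L{\left(n \right)} = -21$ ($L{\left(n \right)} = -3 - 18 = -21$)
$Q{\left(v \right)} = \sqrt{-9 + v}$
$\left(h{\left(-12 \right)} + Q{\left(L{\left(2 \right)} \right)}\right)^{2} = \left(-19 + \sqrt{-9 - 21}\right)^{2} = \left(-19 + \sqrt{-30}\right)^{2} = \left(-19 + i \sqrt{30}\right)^{2}$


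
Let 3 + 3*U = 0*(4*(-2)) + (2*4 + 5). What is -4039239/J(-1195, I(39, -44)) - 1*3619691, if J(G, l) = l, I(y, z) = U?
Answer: -48314627/10 ≈ -4.8315e+6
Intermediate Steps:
U = 10/3 (U = -1 + (0*(4*(-2)) + (2*4 + 5))/3 = -1 + (0*(-8) + (8 + 5))/3 = -1 + (0 + 13)/3 = -1 + (⅓)*13 = -1 + 13/3 = 10/3 ≈ 3.3333)
I(y, z) = 10/3
-4039239/J(-1195, I(39, -44)) - 1*3619691 = -4039239/10/3 - 1*3619691 = -4039239*3/10 - 3619691 = -12117717/10 - 3619691 = -48314627/10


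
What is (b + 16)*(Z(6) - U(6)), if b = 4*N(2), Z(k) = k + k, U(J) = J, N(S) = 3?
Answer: 168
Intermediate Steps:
Z(k) = 2*k
b = 12 (b = 4*3 = 12)
(b + 16)*(Z(6) - U(6)) = (12 + 16)*(2*6 - 1*6) = 28*(12 - 6) = 28*6 = 168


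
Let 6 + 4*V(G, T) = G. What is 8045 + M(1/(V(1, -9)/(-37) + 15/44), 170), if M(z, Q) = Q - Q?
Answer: 8045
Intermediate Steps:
V(G, T) = -3/2 + G/4
M(z, Q) = 0
8045 + M(1/(V(1, -9)/(-37) + 15/44), 170) = 8045 + 0 = 8045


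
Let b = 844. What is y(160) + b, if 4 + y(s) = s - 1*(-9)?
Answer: 1009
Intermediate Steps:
y(s) = 5 + s (y(s) = -4 + (s - 1*(-9)) = -4 + (s + 9) = -4 + (9 + s) = 5 + s)
y(160) + b = (5 + 160) + 844 = 165 + 844 = 1009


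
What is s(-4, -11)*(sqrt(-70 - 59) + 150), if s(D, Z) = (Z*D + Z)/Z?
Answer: -450 - 3*I*sqrt(129) ≈ -450.0 - 34.073*I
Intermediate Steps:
s(D, Z) = (Z + D*Z)/Z (s(D, Z) = (D*Z + Z)/Z = (Z + D*Z)/Z)
s(-4, -11)*(sqrt(-70 - 59) + 150) = (1 - 4)*(sqrt(-70 - 59) + 150) = -3*(sqrt(-129) + 150) = -3*(I*sqrt(129) + 150) = -3*(150 + I*sqrt(129)) = -450 - 3*I*sqrt(129)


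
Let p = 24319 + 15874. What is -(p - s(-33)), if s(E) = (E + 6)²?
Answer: -39464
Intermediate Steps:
p = 40193
s(E) = (6 + E)²
-(p - s(-33)) = -(40193 - (6 - 33)²) = -(40193 - 1*(-27)²) = -(40193 - 1*729) = -(40193 - 729) = -1*39464 = -39464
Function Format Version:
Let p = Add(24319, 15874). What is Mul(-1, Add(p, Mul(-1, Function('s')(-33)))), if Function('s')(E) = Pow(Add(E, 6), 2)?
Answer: -39464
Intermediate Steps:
p = 40193
Function('s')(E) = Pow(Add(6, E), 2)
Mul(-1, Add(p, Mul(-1, Function('s')(-33)))) = Mul(-1, Add(40193, Mul(-1, Pow(Add(6, -33), 2)))) = Mul(-1, Add(40193, Mul(-1, Pow(-27, 2)))) = Mul(-1, Add(40193, Mul(-1, 729))) = Mul(-1, Add(40193, -729)) = Mul(-1, 39464) = -39464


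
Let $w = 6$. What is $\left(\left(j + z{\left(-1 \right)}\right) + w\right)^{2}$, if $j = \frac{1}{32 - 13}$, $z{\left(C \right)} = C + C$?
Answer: $\frac{5929}{361} \approx 16.424$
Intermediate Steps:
$z{\left(C \right)} = 2 C$
$j = \frac{1}{19} \approx 0.052632$
$\left(\left(j + z{\left(-1 \right)}\right) + w\right)^{2} = \left(\left(\frac{1}{19} + 2 \left(-1\right)\right) + 6\right)^{2} = \left(\left(\frac{1}{19} - 2\right) + 6\right)^{2} = \left(- \frac{37}{19} + 6\right)^{2} = \left(\frac{77}{19}\right)^{2} = \frac{5929}{361}$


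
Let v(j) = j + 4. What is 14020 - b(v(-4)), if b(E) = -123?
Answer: 14143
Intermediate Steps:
v(j) = 4 + j
14020 - b(v(-4)) = 14020 - 1*(-123) = 14020 + 123 = 14143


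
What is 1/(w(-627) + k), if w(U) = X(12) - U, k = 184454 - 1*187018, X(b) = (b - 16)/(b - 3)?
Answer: -9/17437 ≈ -0.00051614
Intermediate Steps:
X(b) = (-16 + b)/(-3 + b)
k = -2564 (k = 184454 - 187018 = -2564)
w(U) = -4/9 - U (w(U) = (-16 + 12)/(-3 + 12) - U = -4/9 - U)
1/(w(-627) + k) = 1/((-4/9 - 1*(-627)) - 2564) = 1/((-4/9 + 627) - 2564) = 1/(5639/9 - 2564) = 1/(-17437/9) = -9/17437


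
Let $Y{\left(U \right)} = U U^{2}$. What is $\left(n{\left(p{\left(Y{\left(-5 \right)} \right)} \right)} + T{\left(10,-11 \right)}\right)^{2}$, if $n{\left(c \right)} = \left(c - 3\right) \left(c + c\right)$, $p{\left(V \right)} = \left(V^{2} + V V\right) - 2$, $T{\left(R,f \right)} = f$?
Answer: $3812988507804625081$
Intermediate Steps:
$Y{\left(U \right)} = U^{3}$
$p{\left(V \right)} = -2 + 2 V^{2}$ ($p{\left(V \right)} = \left(V^{2} + V^{2}\right) - 2 = 2 V^{2} - 2 = -2 + 2 V^{2}$)
$n{\left(c \right)} = 2 c \left(-3 + c\right)$ ($n{\left(c \right)} = \left(-3 + c\right) 2 c = 2 c \left(-3 + c\right)$)
$\left(n{\left(p{\left(Y{\left(-5 \right)} \right)} \right)} + T{\left(10,-11 \right)}\right)^{2} = \left(2 \left(-2 + 2 \left(\left(-5\right)^{3}\right)^{2}\right) \left(-3 - \left(2 - 2 \left(\left(-5\right)^{3}\right)^{2}\right)\right) - 11\right)^{2} = \left(2 \left(-2 + 2 \left(-125\right)^{2}\right) \left(-3 - \left(2 - 2 \left(-125\right)^{2}\right)\right) - 11\right)^{2} = \left(2 \left(-2 + 2 \cdot 15625\right) \left(-3 + \left(-2 + 2 \cdot 15625\right)\right) - 11\right)^{2} = \left(2 \left(-2 + 31250\right) \left(-3 + \left(-2 + 31250\right)\right) - 11\right)^{2} = \left(2 \cdot 31248 \left(-3 + 31248\right) - 11\right)^{2} = \left(2 \cdot 31248 \cdot 31245 - 11\right)^{2} = \left(1952687520 - 11\right)^{2} = 1952687509^{2} = 3812988507804625081$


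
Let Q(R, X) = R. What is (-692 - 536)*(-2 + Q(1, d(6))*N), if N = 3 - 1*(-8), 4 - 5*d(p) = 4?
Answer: -11052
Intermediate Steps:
d(p) = 0 (d(p) = 4/5 - 1/5*4 = 4/5 - 4/5 = 0)
N = 11 (N = 3 + 8 = 11)
(-692 - 536)*(-2 + Q(1, d(6))*N) = (-692 - 536)*(-2 + 1*11) = -1228*(-2 + 11) = -1228*9 = -11052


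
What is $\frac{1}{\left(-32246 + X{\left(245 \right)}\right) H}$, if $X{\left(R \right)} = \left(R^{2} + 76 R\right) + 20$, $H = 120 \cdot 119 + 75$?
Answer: $\frac{1}{666344745} \approx 1.5007 \cdot 10^{-9}$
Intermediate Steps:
$H = 14355$ ($H = 14280 + 75 = 14355$)
$X{\left(R \right)} = 20 + R^{2} + 76 R$
$\frac{1}{\left(-32246 + X{\left(245 \right)}\right) H} = \frac{1}{\left(-32246 + \left(20 + 245^{2} + 76 \cdot 245\right)\right) 14355} = \frac{1}{-32246 + \left(20 + 60025 + 18620\right)} \frac{1}{14355} = \frac{1}{-32246 + 78665} \cdot \frac{1}{14355} = \frac{1}{46419} \cdot \frac{1}{14355} = \frac{1}{666344745}$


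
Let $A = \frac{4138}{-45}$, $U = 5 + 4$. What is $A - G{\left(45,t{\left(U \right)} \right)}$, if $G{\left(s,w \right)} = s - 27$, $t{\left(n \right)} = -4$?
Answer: $- \frac{4948}{45} \approx -109.96$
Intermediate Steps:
$U = 9$
$G{\left(s,w \right)} = -27 + s$ ($G{\left(s,w \right)} = s - 27 = -27 + s$)
$A = - \frac{4138}{45}$ ($A = 4138 \left(- \frac{1}{45}\right) = - \frac{4138}{45} \approx -91.956$)
$A - G{\left(45,t{\left(U \right)} \right)} = - \frac{4138}{45} - \left(-27 + 45\right) = - \frac{4138}{45} - 18 = - \frac{4948}{45}$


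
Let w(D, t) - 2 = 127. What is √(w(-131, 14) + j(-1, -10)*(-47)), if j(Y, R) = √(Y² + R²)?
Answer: √(129 - 47*√101) ≈ 18.53*I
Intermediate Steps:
w(D, t) = 129 (w(D, t) = 2 + 127 = 129)
j(Y, R) = √(R² + Y²)
√(w(-131, 14) + j(-1, -10)*(-47)) = √(129 + √((-10)² + (-1)²)*(-47)) = √(129 + √(100 + 1)*(-47)) = √(129 + √101*(-47)) = √(129 - 47*√101)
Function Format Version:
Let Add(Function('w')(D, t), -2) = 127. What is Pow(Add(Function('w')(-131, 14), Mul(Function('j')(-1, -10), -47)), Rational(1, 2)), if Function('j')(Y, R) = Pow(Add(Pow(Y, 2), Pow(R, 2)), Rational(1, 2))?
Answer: Pow(Add(129, Mul(-47, Pow(101, Rational(1, 2)))), Rational(1, 2)) ≈ Mul(18.530, I)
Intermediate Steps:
Function('w')(D, t) = 129 (Function('w')(D, t) = Add(2, 127) = 129)
Function('j')(Y, R) = Pow(Add(Pow(R, 2), Pow(Y, 2)), Rational(1, 2))
Pow(Add(Function('w')(-131, 14), Mul(Function('j')(-1, -10), -47)), Rational(1, 2)) = Pow(Add(129, Mul(Pow(Add(Pow(-10, 2), Pow(-1, 2)), Rational(1, 2)), -47)), Rational(1, 2)) = Pow(Add(129, Mul(Pow(Add(100, 1), Rational(1, 2)), -47)), Rational(1, 2)) = Pow(Add(129, Mul(Pow(101, Rational(1, 2)), -47)), Rational(1, 2)) = Pow(Add(129, Mul(-47, Pow(101, Rational(1, 2)))), Rational(1, 2))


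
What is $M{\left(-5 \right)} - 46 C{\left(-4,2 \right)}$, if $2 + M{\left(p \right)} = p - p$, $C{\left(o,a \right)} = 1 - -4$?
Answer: $-232$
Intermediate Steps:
$C{\left(o,a \right)} = 5$ ($C{\left(o,a \right)} = 1 + 4 = 5$)
$M{\left(p \right)} = -2$ ($M{\left(p \right)} = -2 + \left(p - p\right) = -2 + 0 = -2$)
$M{\left(-5 \right)} - 46 C{\left(-4,2 \right)} = -2 - 230 = -232$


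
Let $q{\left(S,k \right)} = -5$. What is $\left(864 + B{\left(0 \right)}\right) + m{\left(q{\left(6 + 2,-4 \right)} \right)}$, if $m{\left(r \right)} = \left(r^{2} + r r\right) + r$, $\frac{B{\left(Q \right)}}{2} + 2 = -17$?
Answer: $871$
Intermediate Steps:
$B{\left(Q \right)} = -38$ ($B{\left(Q \right)} = -4 + 2 \left(-17\right) = -4 - 34 = -38$)
$m{\left(r \right)} = r + 2 r^{2}$ ($m{\left(r \right)} = \left(r^{2} + r^{2}\right) + r = 2 r^{2} + r = r + 2 r^{2}$)
$\left(864 + B{\left(0 \right)}\right) + m{\left(q{\left(6 + 2,-4 \right)} \right)} = \left(864 - 38\right) - 5 \left(1 + 2 \left(-5\right)\right) = 826 - 5 \left(1 - 10\right) = 826 - -45 = 826 + 45 = 871$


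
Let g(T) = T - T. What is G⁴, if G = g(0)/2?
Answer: 0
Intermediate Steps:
g(T) = 0
G = 0 (G = 0/2 = 0*(½) = 0)
G⁴ = 0⁴ = 0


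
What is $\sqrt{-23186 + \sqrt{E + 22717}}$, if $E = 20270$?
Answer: $\sqrt{-23186 + \sqrt{42987}} \approx 151.59 i$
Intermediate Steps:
$\sqrt{-23186 + \sqrt{E + 22717}} = \sqrt{-23186 + \sqrt{20270 + 22717}} = \sqrt{-23186 + \sqrt{42987}}$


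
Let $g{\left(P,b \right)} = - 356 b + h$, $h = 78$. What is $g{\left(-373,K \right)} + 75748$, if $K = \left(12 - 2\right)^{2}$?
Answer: $40226$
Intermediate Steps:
$K = 100$ ($K = 10^{2} = 100$)
$g{\left(P,b \right)} = 78 - 356 b$ ($g{\left(P,b \right)} = - 356 b + 78 = 78 - 356 b$)
$g{\left(-373,K \right)} + 75748 = \left(78 - 35600\right) + 75748 = -35522 + 75748 = 40226$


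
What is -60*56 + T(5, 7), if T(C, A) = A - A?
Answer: -3360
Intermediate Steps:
T(C, A) = 0
-60*56 + T(5, 7) = -60*56 + 0 = -3360 + 0 = -3360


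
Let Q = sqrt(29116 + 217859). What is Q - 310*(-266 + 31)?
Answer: 72850 + 5*sqrt(9879) ≈ 73347.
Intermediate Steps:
Q = 5*sqrt(9879) (Q = sqrt(246975) = 5*sqrt(9879) ≈ 496.97)
Q - 310*(-266 + 31) = 5*sqrt(9879) - 310*(-266 + 31) = 5*sqrt(9879) - 310*(-235) = 5*sqrt(9879) - 1*(-72850) = 5*sqrt(9879) + 72850 = 72850 + 5*sqrt(9879)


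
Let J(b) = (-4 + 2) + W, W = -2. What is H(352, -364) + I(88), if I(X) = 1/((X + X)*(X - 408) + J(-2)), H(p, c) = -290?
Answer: -16333961/56324 ≈ -290.00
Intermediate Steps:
J(b) = -4 (J(b) = (-4 + 2) - 2 = -2 - 2 = -4)
I(X) = 1/(-4 + 2*X*(-408 + X)) (I(X) = 1/((X + X)*(X - 408) - 4) = 1/((2*X)*(-408 + X) - 4) = 1/(2*X*(-408 + X) - 4) = 1/(-4 + 2*X*(-408 + X)))
H(352, -364) + I(88) = -290 + 1/(2*(-2 + 88**2 - 408*88)) = -290 + 1/(2*(-2 + 7744 - 35904)) = -290 + (1/2)/(-28162) = -290 + (1/2)*(-1/28162) = -290 - 1/56324 = -16333961/56324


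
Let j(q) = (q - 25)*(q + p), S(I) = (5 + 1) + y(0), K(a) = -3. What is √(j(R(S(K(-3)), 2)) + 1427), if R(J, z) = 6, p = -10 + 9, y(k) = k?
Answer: 6*√37 ≈ 36.497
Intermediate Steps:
p = -1
S(I) = 6 (S(I) = (5 + 1) + 0 = 6 + 0 = 6)
j(q) = (-1 + q)*(-25 + q) (j(q) = (q - 25)*(q - 1) = (-25 + q)*(-1 + q) = (-1 + q)*(-25 + q))
√(j(R(S(K(-3)), 2)) + 1427) = √((25 + 6² - 26*6) + 1427) = √((25 + 36 - 156) + 1427) = √(-95 + 1427) = √1332 = 6*√37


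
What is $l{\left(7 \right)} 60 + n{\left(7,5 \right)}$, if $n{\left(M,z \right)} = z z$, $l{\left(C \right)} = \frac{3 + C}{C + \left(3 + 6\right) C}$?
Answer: $\frac{235}{7} \approx 33.571$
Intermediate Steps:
$l{\left(C \right)} = \frac{3 + C}{10 C}$ ($l{\left(C \right)} = \frac{3 + C}{C + 9 C} = \frac{3 + C}{10 C}$)
$n{\left(M,z \right)} = z^{2}$
$l{\left(7 \right)} 60 + n{\left(7,5 \right)} = \frac{3 + 7}{10 \cdot 7} \cdot 60 + 5^{2} = \frac{1}{10} \cdot \frac{1}{7} \cdot 10 \cdot 60 + 25 = \frac{1}{7} \cdot 60 + 25 = \frac{60}{7} + 25 = \frac{235}{7}$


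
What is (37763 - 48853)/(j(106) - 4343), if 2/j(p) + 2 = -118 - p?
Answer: 125317/49076 ≈ 2.5535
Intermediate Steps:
j(p) = 2/(-120 - p) (j(p) = 2/(-2 + (-118 - p)) = 2/(-120 - p))
(37763 - 48853)/(j(106) - 4343) = (37763 - 48853)/(-2/(120 + 106) - 4343) = -11090/(-2/226 - 4343) = -11090/(-2*1/226 - 4343) = -11090/(-1/113 - 4343) = -11090/(-490760/113) = -11090*(-113/490760) = 125317/49076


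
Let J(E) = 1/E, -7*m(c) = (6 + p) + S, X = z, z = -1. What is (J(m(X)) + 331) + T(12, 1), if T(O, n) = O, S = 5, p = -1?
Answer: 3423/10 ≈ 342.30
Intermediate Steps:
X = -1
m(c) = -10/7 (m(c) = -((6 - 1) + 5)/7 = -(5 + 5)/7 = -⅐*10 = -10/7)
(J(m(X)) + 331) + T(12, 1) = (1/(-10/7) + 331) + 12 = (-7/10 + 331) + 12 = 3303/10 + 12 = 3423/10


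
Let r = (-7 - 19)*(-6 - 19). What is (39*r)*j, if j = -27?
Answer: -684450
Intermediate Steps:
r = 650 (r = -26*(-25) = 650)
(39*r)*j = (39*650)*(-27) = 25350*(-27) = -684450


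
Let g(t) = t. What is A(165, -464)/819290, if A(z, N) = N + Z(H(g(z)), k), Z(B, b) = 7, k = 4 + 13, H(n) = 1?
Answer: -457/819290 ≈ -0.00055780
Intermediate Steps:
k = 17
A(z, N) = 7 + N (A(z, N) = N + 7 = 7 + N)
A(165, -464)/819290 = (7 - 464)/819290 = -457*1/819290 = -457/819290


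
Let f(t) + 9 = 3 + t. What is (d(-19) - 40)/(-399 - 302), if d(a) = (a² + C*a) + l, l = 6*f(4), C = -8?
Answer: -461/701 ≈ -0.65763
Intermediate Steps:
f(t) = -6 + t (f(t) = -9 + (3 + t) = -6 + t)
l = -12 (l = 6*(-6 + 4) = 6*(-2) = -12)
d(a) = -12 + a² - 8*a (d(a) = (a² - 8*a) - 12 = -12 + a² - 8*a)
(d(-19) - 40)/(-399 - 302) = ((-12 + (-19)² - 8*(-19)) - 40)/(-399 - 302) = ((-12 + 361 + 152) - 40)/(-701) = (501 - 40)*(-1/701) = 461*(-1/701) = -461/701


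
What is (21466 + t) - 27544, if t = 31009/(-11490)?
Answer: -69867229/11490 ≈ -6080.7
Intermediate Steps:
t = -31009/11490 (t = 31009*(-1/11490) = -31009/11490 ≈ -2.6988)
(21466 + t) - 27544 = (21466 - 31009/11490) - 27544 = 246613331/11490 - 27544 = -69867229/11490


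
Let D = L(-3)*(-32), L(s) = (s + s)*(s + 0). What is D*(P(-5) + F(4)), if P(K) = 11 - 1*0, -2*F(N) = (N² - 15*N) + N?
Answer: -17856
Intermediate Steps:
L(s) = 2*s² (L(s) = (2*s)*s = 2*s²)
F(N) = 7*N - N²/2 (F(N) = -((N² - 15*N) + N)/2 = -(N² - 14*N)/2 = 7*N - N²/2)
D = -576 (D = (2*(-3)²)*(-32) = (2*9)*(-32) = 18*(-32) = -576)
P(K) = 11 (P(K) = 11 + 0 = 11)
D*(P(-5) + F(4)) = -576*(11 + (½)*4*(14 - 1*4)) = -576*(11 + (½)*4*(14 - 4)) = -576*(11 + (½)*4*10) = -576*(11 + 20) = -576*31 = -17856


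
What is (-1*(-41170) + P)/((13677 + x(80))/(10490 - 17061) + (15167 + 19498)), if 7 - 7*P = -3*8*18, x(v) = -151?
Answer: 1896581159/1594391323 ≈ 1.1895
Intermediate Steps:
P = 439/7 (P = 1 - (-3*8)*18/7 = 1 - (-24)*18/7 = 1 - ⅐*(-432) = 1 + 432/7 = 439/7 ≈ 62.714)
(-1*(-41170) + P)/((13677 + x(80))/(10490 - 17061) + (15167 + 19498)) = (-1*(-41170) + 439/7)/((13677 - 151)/(10490 - 17061) + (15167 + 19498)) = (41170 + 439/7)/(13526/(-6571) + 34665) = 288629/(7*(13526*(-1/6571) + 34665)) = 288629/(7*(-13526/6571 + 34665)) = 288629/(7*(227770189/6571)) = (288629/7)*(6571/227770189) = 1896581159/1594391323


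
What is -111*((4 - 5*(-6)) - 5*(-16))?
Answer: -12654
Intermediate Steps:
-111*((4 - 5*(-6)) - 5*(-16)) = -111*((4 + 30) + 80) = -111*(34 + 80) = -111*114 = -12654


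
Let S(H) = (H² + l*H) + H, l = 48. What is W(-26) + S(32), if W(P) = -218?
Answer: 2374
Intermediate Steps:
S(H) = H² + 49*H (S(H) = (H² + 48*H) + H = H² + 49*H)
W(-26) + S(32) = -218 + 32*(49 + 32) = -218 + 32*81 = -218 + 2592 = 2374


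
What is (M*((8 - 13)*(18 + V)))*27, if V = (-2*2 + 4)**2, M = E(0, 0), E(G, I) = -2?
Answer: 4860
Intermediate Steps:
M = -2
V = 0 (V = (-4 + 4)**2 = 0**2 = 0)
(M*((8 - 13)*(18 + V)))*27 = -2*(8 - 13)*(18 + 0)*27 = -(-10)*18*27 = -2*(-90)*27 = 180*27 = 4860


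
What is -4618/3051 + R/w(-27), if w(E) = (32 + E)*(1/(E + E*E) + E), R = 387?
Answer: -1266502144/289128015 ≈ -4.3804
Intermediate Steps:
w(E) = (32 + E)*(E + 1/(E + E²)) (w(E) = (32 + E)*(1/(E + E²) + E) = (32 + E)*(E + 1/(E + E²)))
-4618/3051 + R/w(-27) = -4618/3051 + 387/(((32 - 27 + (-27)⁴ + 32*(-27)² + 33*(-27)³)/((-27)*(1 - 27)))) = -4618*1/3051 + 387/((-1/27*(32 - 27 + 531441 + 32*729 + 33*(-19683))/(-26))) = -4618/3051 + 387/((-1/27*(-1/26)*(32 - 27 + 531441 + 23328 - 649539))) = -4618/3051 + 387/((-1/27*(-1/26)*(-94765))) = -4618/3051 + 387/(-94765/702) = -4618/3051 + 387*(-702/94765) = -4618/3051 - 271674/94765 = -1266502144/289128015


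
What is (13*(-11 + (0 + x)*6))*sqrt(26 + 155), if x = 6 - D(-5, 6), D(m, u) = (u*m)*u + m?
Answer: 14755*sqrt(181) ≈ 1.9851e+5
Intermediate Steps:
D(m, u) = m + m*u**2 (D(m, u) = (m*u)*u + m = m*u**2 + m = m + m*u**2)
x = 191 (x = 6 - (-5)*(1 + 6**2) = 6 - (-5)*(1 + 36) = 6 - (-5)*37 = 6 - 1*(-185) = 6 + 185 = 191)
(13*(-11 + (0 + x)*6))*sqrt(26 + 155) = (13*(-11 + (0 + 191)*6))*sqrt(26 + 155) = (13*(-11 + 191*6))*sqrt(181) = (13*(-11 + 1146))*sqrt(181) = (13*1135)*sqrt(181) = 14755*sqrt(181)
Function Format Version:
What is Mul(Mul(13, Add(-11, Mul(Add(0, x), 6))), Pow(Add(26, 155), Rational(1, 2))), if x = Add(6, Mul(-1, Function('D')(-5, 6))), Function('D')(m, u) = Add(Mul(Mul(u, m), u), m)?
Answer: Mul(14755, Pow(181, Rational(1, 2))) ≈ 1.9851e+5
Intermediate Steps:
Function('D')(m, u) = Add(m, Mul(m, Pow(u, 2))) (Function('D')(m, u) = Add(Mul(Mul(m, u), u), m) = Add(Mul(m, Pow(u, 2)), m) = Add(m, Mul(m, Pow(u, 2))))
x = 191 (x = Add(6, Mul(-1, Mul(-5, Add(1, Pow(6, 2))))) = Add(6, Mul(-1, Mul(-5, Add(1, 36)))) = Add(6, Mul(-1, Mul(-5, 37))) = Add(6, Mul(-1, -185)) = Add(6, 185) = 191)
Mul(Mul(13, Add(-11, Mul(Add(0, x), 6))), Pow(Add(26, 155), Rational(1, 2))) = Mul(Mul(13, Add(-11, Mul(Add(0, 191), 6))), Pow(Add(26, 155), Rational(1, 2))) = Mul(Mul(13, Add(-11, Mul(191, 6))), Pow(181, Rational(1, 2))) = Mul(Mul(13, Add(-11, 1146)), Pow(181, Rational(1, 2))) = Mul(Mul(13, 1135), Pow(181, Rational(1, 2))) = Mul(14755, Pow(181, Rational(1, 2)))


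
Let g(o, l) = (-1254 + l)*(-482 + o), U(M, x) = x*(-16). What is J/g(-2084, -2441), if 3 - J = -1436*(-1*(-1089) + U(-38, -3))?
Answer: 326547/1896274 ≈ 0.17220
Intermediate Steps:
U(M, x) = -16*x
J = 1632735 (J = 3 - (-1436)*(-1*(-1089) - 16*(-3)) = 3 - (-1436)*(1089 + 48) = 3 - (-1436)*1137 = 3 - 1*(-1632732) = 3 + 1632732 = 1632735)
J/g(-2084, -2441) = 1632735/(604428 - 1254*(-2084) - 482*(-2441) - 2441*(-2084)) = 1632735/(604428 + 2613336 + 1176562 + 5087044) = 1632735/9481370 = 1632735*(1/9481370) = 326547/1896274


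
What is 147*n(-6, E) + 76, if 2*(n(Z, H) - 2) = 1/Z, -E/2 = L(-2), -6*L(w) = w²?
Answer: 1431/4 ≈ 357.75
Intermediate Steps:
L(w) = -w²/6
E = 4/3 (E = -(-1)*(-2)²/3 = -(-1)*4/3 = -2*(-⅔) = 4/3 ≈ 1.3333)
n(Z, H) = 2 + 1/(2*Z)
147*n(-6, E) + 76 = 147*(2 + (½)/(-6)) + 76 = 147*(2 + (½)*(-⅙)) + 76 = 147*(2 - 1/12) + 76 = 147*(23/12) + 76 = 1127/4 + 76 = 1431/4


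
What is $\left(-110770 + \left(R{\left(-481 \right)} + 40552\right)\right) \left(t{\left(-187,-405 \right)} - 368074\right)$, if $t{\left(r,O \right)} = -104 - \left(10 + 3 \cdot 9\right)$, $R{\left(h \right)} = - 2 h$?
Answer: $25501098040$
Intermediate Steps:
$t{\left(r,O \right)} = -141$ ($t{\left(r,O \right)} = -104 - \left(10 + 27\right) = -104 - 37 = -141$)
$\left(-110770 + \left(R{\left(-481 \right)} + 40552\right)\right) \left(t{\left(-187,-405 \right)} - 368074\right) = \left(-110770 + \left(\left(-2\right) \left(-481\right) + 40552\right)\right) \left(-141 - 368074\right) = \left(-110770 + \left(962 + 40552\right)\right) \left(-368215\right) = \left(-110770 + 41514\right) \left(-368215\right) = \left(-69256\right) \left(-368215\right) = 25501098040$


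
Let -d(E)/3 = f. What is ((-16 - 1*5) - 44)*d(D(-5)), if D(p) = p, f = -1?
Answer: -195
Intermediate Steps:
d(E) = 3 (d(E) = -3*(-1) = 3)
((-16 - 1*5) - 44)*d(D(-5)) = ((-16 - 1*5) - 44)*3 = ((-16 - 5) - 44)*3 = (-21 - 44)*3 = -65*3 = -195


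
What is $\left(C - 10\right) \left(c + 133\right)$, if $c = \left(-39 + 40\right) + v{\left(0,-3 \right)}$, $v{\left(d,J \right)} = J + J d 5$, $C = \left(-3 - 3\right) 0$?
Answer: $-1310$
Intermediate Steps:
$C = 0$ ($C = \left(-6\right) 0 = 0$)
$v{\left(d,J \right)} = J + 5 J d$
$c = -2$ ($c = \left(-39 + 40\right) - 3 \left(1 + 5 \cdot 0\right) = 1 - 3 \left(1 + 0\right) = 1 - 3 = -2$)
$\left(C - 10\right) \left(c + 133\right) = \left(0 - 10\right) \left(-2 + 133\right) = \left(0 - 10\right) 131 = \left(-10\right) 131 = -1310$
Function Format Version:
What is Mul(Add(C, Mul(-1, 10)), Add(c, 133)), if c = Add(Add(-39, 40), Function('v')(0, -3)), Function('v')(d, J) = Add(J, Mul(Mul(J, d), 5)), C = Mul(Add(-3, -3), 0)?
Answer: -1310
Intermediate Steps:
C = 0 (C = Mul(-6, 0) = 0)
Function('v')(d, J) = Add(J, Mul(5, J, d))
c = -2 (c = Add(Add(-39, 40), Mul(-3, Add(1, Mul(5, 0)))) = Add(1, Mul(-3, Add(1, 0))) = Add(1, Mul(-3, 1)) = Add(1, -3) = -2)
Mul(Add(C, Mul(-1, 10)), Add(c, 133)) = Mul(Add(0, Mul(-1, 10)), Add(-2, 133)) = Mul(Add(0, -10), 131) = Mul(-10, 131) = -1310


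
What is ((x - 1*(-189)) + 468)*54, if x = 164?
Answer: 44334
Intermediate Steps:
((x - 1*(-189)) + 468)*54 = ((164 - 1*(-189)) + 468)*54 = ((164 + 189) + 468)*54 = (353 + 468)*54 = 821*54 = 44334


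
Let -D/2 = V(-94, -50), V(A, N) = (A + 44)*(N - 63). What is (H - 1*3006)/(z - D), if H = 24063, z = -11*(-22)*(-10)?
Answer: 7019/2960 ≈ 2.3713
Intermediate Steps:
V(A, N) = (-63 + N)*(44 + A) (V(A, N) = (44 + A)*(-63 + N) = (-63 + N)*(44 + A))
z = -2420 (z = 242*(-10) = -2420)
D = -11300 (D = -2*(-2772 - 63*(-94) + 44*(-50) - 94*(-50)) = -2*(-2772 + 5922 - 2200 + 4700) = -2*5650 = -11300)
(H - 1*3006)/(z - D) = (24063 - 1*3006)/(-2420 - 1*(-11300)) = (24063 - 3006)/(-2420 + 11300) = 21057/8880 = 21057*(1/8880) = 7019/2960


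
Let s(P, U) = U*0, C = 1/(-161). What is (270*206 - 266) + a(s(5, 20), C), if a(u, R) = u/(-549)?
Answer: 55354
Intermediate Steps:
C = -1/161 ≈ -0.0062112
s(P, U) = 0
a(u, R) = -u/549 (a(u, R) = u*(-1/549) = -u/549)
(270*206 - 266) + a(s(5, 20), C) = (270*206 - 266) - 1/549*0 = (55620 - 266) + 0 = 55354 + 0 = 55354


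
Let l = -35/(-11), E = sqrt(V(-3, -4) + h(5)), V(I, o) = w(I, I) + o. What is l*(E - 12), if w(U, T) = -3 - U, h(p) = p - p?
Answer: -420/11 + 70*I/11 ≈ -38.182 + 6.3636*I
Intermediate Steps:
h(p) = 0
V(I, o) = -3 + o - I (V(I, o) = (-3 - I) + o = -3 + o - I)
E = 2*I (E = sqrt((-3 - 4 - 1*(-3)) + 0) = sqrt((-3 - 4 + 3) + 0) = sqrt(-4 + 0) = sqrt(-4) = 2*I ≈ 2.0*I)
l = 35/11 (l = -35*(-1/11) = 35/11 ≈ 3.1818)
l*(E - 12) = 35*(2*I - 12)/11 = 35*(-12 + 2*I)/11 = -420/11 + 70*I/11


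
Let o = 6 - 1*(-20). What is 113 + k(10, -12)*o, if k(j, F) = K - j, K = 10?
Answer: 113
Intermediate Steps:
k(j, F) = 10 - j
o = 26 (o = 6 + 20 = 26)
113 + k(10, -12)*o = 113 + (10 - 1*10)*26 = 113 + (10 - 10)*26 = 113 + 0*26 = 113 + 0 = 113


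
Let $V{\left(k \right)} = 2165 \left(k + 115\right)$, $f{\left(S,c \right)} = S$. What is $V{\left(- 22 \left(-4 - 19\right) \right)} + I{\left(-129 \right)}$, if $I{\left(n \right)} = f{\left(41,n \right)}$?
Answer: $1344506$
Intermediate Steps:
$I{\left(n \right)} = 41$
$V{\left(k \right)} = 248975 + 2165 k$ ($V{\left(k \right)} = 2165 \left(115 + k\right) = 248975 + 2165 k$)
$V{\left(- 22 \left(-4 - 19\right) \right)} + I{\left(-129 \right)} = \left(248975 + 2165 \left(- 22 \left(-4 - 19\right)\right)\right) + 41 = \left(248975 + 2165 \left(\left(-22\right) \left(-23\right)\right)\right) + 41 = \left(248975 + 2165 \cdot 506\right) + 41 = \left(248975 + 1095490\right) + 41 = 1344465 + 41 = 1344506$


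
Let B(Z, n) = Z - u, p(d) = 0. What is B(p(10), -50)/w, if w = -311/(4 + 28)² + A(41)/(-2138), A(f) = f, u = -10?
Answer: -10946560/353451 ≈ -30.971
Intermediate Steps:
w = -353451/1094656 (w = -311/(4 + 28)² + 41/(-2138) = -311/(32²) + 41*(-1/2138) = -311/1024 - 41/2138 = -353451/1094656 ≈ -0.32289)
B(Z, n) = 10 + Z (B(Z, n) = Z - 1*(-10) = Z + 10 = 10 + Z)
B(p(10), -50)/w = (10 + 0)/(-353451/1094656) = 10*(-1094656/353451) = -10946560/353451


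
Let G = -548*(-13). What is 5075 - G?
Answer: -2049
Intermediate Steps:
G = 7124
5075 - G = 5075 - 1*7124 = 5075 - 7124 = -2049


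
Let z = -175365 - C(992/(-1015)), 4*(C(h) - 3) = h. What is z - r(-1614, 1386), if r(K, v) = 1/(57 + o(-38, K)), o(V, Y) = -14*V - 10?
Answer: -103061000503/587685 ≈ -1.7537e+5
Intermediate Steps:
o(V, Y) = -10 - 14*V
r(K, v) = 1/579 (r(K, v) = 1/(57 + (-10 - 14*(-38))) = 1/(57 + (-10 + 532)) = 1/(57 + 522) = 1/579)
C(h) = 3 + h/4
z = -177998272/1015 (z = -175365 - (3 + (992/(-1015))/4) = -175365 - (3 + (992*(-1/1015))/4) = -175365 - (3 + (1/4)*(-992/1015)) = -175365 - (3 - 248/1015) = -175365 - 1*2797/1015 = -175365 - 2797/1015 = -177998272/1015 ≈ -1.7537e+5)
z - r(-1614, 1386) = -177998272/1015 - 1*1/579 = -177998272/1015 - 1/579 = -103061000503/587685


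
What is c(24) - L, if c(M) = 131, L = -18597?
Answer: 18728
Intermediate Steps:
c(24) - L = 131 - 1*(-18597) = 131 + 18597 = 18728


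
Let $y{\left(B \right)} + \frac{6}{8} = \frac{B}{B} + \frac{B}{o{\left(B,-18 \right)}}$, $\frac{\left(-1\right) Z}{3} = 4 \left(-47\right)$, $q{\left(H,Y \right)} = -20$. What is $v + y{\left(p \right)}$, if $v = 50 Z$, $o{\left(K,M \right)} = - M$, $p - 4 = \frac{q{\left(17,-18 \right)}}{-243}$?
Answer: $\frac{246697771}{8748} \approx 28200.0$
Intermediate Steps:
$p = \frac{992}{243}$ ($p = 4 - \frac{20}{-243} = 4 - - \frac{20}{243} = 4 + \frac{20}{243} = \frac{992}{243} \approx 4.0823$)
$Z = 564$ ($Z = - 3 \cdot 4 \left(-47\right) = \left(-3\right) \left(-188\right) = 564$)
$v = 28200$ ($v = 50 \cdot 564 = 28200$)
$y{\left(B \right)} = \frac{1}{4} + \frac{B}{18}$ ($y{\left(B \right)} = - \frac{3}{4} + \left(\frac{B}{B} + \frac{B}{\left(-1\right) \left(-18\right)}\right) = - \frac{3}{4} + \left(1 + \frac{B}{18}\right) = \frac{1}{4} + \frac{B}{18}$)
$v + y{\left(p \right)} = 28200 + \left(\frac{1}{4} + \frac{1}{18} \cdot \frac{992}{243}\right) = 28200 + \left(\frac{1}{4} + \frac{496}{2187}\right) = 28200 + \frac{4171}{8748} = \frac{246697771}{8748}$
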